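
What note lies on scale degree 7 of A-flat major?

Degree 7 takes the letter 6 steps above A, which is G.
In major, degree 7 sits 11 semitones above the tonic. Ab + 11 semitones is pitch class 7, spelled on G as G.

G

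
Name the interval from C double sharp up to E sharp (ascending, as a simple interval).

The letter names run C→E, a span of 2 letter steps, so the interval is some kind of third.
C## to E# is 3 semitones. A major third is 4, so 3 makes it minor.

minor third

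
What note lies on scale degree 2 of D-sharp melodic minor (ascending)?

E#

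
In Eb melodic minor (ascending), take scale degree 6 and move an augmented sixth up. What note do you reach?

A#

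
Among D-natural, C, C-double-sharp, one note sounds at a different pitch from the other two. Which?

C

In 12-tone equal temperament, enharmonic equivalents share a pitch class. D is pitch class 2; C is pitch class 0; C## is pitch class 2.
D and C## share pitch class 2, while C is pitch class 0.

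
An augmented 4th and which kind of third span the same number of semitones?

An augmented fourth spans 6 semitones.
A third spanning 6 semitones is doubly augmented (the major third is 4).

doubly augmented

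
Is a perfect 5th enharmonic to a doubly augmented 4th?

Yes

A perfect fifth spans 7 semitones; a doubly augmented fourth spans 7.
They are enharmonically equivalent.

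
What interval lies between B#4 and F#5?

The letter names run B→F, a span of 4 letter steps, so the interval is some kind of fifth.
B# to F# is 6 semitones. A perfect fifth is 7, so 6 makes it diminished.

diminished fifth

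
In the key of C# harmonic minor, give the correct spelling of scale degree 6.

Degree 6 takes the letter 5 steps above C, which is A.
In harmonic minor, degree 6 sits 8 semitones above the tonic. C# + 8 semitones is pitch class 9, spelled on A as A.

A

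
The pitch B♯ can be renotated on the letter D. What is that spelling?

Plain D sits 2 semitones above B#, so on the letter D the same pitch needs a double flat: Dbb.

Dbb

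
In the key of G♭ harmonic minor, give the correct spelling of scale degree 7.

F

The Gb harmonic minor scale runs Gb Ab Bbb Cb Db Ebb F.
Degree 7 is F.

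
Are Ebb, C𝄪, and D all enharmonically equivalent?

Yes

Ebb is pitch class 2; C## is pitch class 2; D is pitch class 2.
All spellings map to pitch class 2, so they are enharmonically equivalent.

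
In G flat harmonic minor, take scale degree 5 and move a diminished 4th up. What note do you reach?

Scale degree 5 of Gb harmonic minor is Db.
A diminished fourth (4 semitones) above Db lands on the letter G, giving Gbb.

Gbb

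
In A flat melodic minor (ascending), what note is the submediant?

F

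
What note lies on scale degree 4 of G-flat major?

Degree 4 takes the letter 3 steps above G, which is C.
In major, degree 4 sits 5 semitones above the tonic. Gb + 5 semitones is pitch class 11, spelled on C as Cb.

Cb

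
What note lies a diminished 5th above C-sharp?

A fifth above C lands on the letter G.
A diminished fifth spans 6 semitones, so C# moves to pitch class 7. On the letter G that is G.

G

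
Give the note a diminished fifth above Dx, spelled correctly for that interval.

A fifth above D lands on the letter A.
A diminished fifth spans 6 semitones, so D## moves to pitch class 10. On the letter A that is A#.

A#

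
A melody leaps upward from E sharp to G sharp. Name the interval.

minor third

Counting letters E–F–G gives a third.
E#→G# = 3 semitones, 1 narrower than the major third (4), so minor.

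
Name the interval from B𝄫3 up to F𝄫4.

The letter names run B→F, a span of 4 letter steps, so the interval is some kind of fifth.
Bbb to Fbb is 6 semitones. A perfect fifth is 7, so 6 makes it diminished.

diminished fifth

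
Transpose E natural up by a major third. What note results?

E up a major third is G#, so the target letter is G.
From E, a major third is 4 semitones up: G#.

G#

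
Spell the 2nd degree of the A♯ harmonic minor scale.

Degree 2 takes the letter 1 step above A, which is B.
In harmonic minor, degree 2 sits 2 semitones above the tonic. A# + 2 semitones is pitch class 0, spelled on B as B#.

B#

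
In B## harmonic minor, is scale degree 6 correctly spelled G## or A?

G##

Each scale degree takes a distinct letter name. Degree 6 of a scale on B must use the letter G.
G## and A are enharmonically the same pitch, but only G## uses the letter G, so it is the correct spelling here.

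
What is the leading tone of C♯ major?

Degree 7 takes the letter 6 steps above C, which is B.
In major, degree 7 sits 11 semitones above the tonic. C# + 11 semitones is pitch class 0, spelled on B as B#.

B#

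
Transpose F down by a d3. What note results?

F down a major third is Db, so the target letter is D.
From F, a diminished third is 2 semitones down: D#.

D#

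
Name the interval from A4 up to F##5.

Counting letters A–B–C–D–E–F gives a sixth.
A→F## = 10 semitones, 1 wider than the major sixth (9), so augmented.

augmented sixth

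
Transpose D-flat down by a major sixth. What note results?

Fb

A sixth below D lands on the letter F.
A major sixth spans 9 semitones, so Db moves to pitch class 4. On the letter F that is Fb.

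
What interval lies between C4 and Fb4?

diminished fourth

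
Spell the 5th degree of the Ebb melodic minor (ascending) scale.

Degree 5 takes the letter 4 steps above E, which is B.
In melodic minor (ascending), degree 5 sits 7 semitones above the tonic. Ebb + 7 semitones is pitch class 9, spelled on B as Bbb.

Bbb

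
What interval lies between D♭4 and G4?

augmented fourth

The letter names run D→G, a span of 3 letter steps, so the interval is some kind of fourth.
Db to G is 6 semitones. A perfect fourth is 5, so 6 makes it augmented.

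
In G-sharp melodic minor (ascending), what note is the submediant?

The G# melodic minor (ascending) scale runs G# A# B C# D# E# F##.
Degree 6 is E#.

E#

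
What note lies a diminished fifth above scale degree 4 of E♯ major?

E

Scale degree 4 of E# major is A#.
A diminished fifth (6 semitones) above A# lands on the letter E, giving E.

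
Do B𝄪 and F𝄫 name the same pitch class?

No

B## is pitch class 1; Fbb is pitch class 3.
The pitch classes differ (1 vs. 3), so they are not enharmonic equivalents.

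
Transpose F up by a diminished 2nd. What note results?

Gbb

A second above F lands on the letter G.
A diminished second spans 0 semitones, so F moves to pitch class 5. On the letter G that is Gbb.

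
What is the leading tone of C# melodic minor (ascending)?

The C# melodic minor (ascending) scale runs C# D# E F# G# A# B#.
Degree 7 is B#.

B#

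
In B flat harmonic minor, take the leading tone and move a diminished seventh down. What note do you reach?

The leading tone of Bb harmonic minor is A.
A diminished seventh (9 semitones) below A lands on the letter B, giving B#.

B#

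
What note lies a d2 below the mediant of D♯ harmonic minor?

E##

The mediant of D# harmonic minor is F#.
A diminished second (0 semitones) below F# lands on the letter E, giving E##.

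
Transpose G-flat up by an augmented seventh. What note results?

G up a major seventh is F#, so the target letter is F.
From Gb, an augmented seventh is 12 semitones up: F#.

F#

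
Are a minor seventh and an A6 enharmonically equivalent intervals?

A minor seventh spans 10 semitones; an augmented sixth spans 10.
They are enharmonically equivalent.

Yes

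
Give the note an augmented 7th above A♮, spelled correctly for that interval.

G##

A up a major seventh is G#, so the target letter is G.
From A, an augmented seventh is 12 semitones up: G##.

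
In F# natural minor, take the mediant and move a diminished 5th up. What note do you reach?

Eb

The mediant of F# natural minor is A.
A diminished fifth (6 semitones) above A lands on the letter E, giving Eb.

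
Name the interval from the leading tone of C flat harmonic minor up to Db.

minor third

The leading tone of Cb harmonic minor is Bb.
Bb up to Db: letters B→D make it a third; 3 semitones makes it minor.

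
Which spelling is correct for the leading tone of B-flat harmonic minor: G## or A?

A

Each scale degree takes a distinct letter name. Degree 7 of a scale on B must use the letter A.
A and G## are enharmonically the same pitch, but only A uses the letter A, so it is the correct spelling here.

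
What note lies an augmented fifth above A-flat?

E

A fifth above A lands on the letter E.
An augmented fifth spans 8 semitones, so Ab moves to pitch class 4. On the letter E that is E.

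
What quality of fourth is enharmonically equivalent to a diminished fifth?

A diminished fifth spans 6 semitones.
A fourth spanning 6 semitones is augmented (the perfect fourth is 5).

augmented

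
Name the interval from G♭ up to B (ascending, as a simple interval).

augmented third

The letter names run G→B, a span of 2 letter steps, so the interval is some kind of third.
Gb to B is 5 semitones. A major third is 4, so 5 makes it augmented.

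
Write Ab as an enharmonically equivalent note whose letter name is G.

G#

Ab is pitch class 8. The letter G alone is pitch class 7.
To reach pitch class 8 from G requires an offset of +1 semitone, i.e. sharp: G#.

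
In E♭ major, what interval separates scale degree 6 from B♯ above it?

Scale degree 6 of Eb major is C.
C up to B#: letters C→B make it a seventh; 12 semitones makes it augmented.

augmented seventh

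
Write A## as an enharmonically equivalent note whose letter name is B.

A## is pitch class 11. The letter B alone is pitch class 11.
Pitch class 11 on B needs no accidental: B.

B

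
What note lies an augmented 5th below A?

A fifth below A lands on the letter D.
An augmented fifth spans 8 semitones, so A moves to pitch class 1. On the letter D that is Db.

Db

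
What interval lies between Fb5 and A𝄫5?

Counting letters F–G–A gives a third.
Fb→Abb = 3 semitones, 1 narrower than the major third (4), so minor.

minor third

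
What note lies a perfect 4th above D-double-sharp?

G##

D up a perfect fourth is G, so the target letter is G.
From D##, a perfect fourth is 5 semitones up: G##.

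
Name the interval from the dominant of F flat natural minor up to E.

augmented third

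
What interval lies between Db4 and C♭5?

minor seventh

The letter names run D→C, a span of 6 letter steps, so the interval is some kind of seventh.
Db to Cb is 10 semitones. A major seventh is 11, so 10 makes it minor.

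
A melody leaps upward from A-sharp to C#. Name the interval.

Counting letters A–B–C gives a third.
A#→C# = 3 semitones, 1 narrower than the major third (4), so minor.

minor third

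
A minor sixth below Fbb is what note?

F down a major sixth is Ab, so the target letter is A.
From Fbb, a minor sixth is 8 semitones down: Abb.

Abb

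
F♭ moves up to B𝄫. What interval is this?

The letter names run F→B, a span of 3 letter steps, so the interval is some kind of fourth.
Fb to Bbb is 5 semitones. A perfect fourth is 5, so 5 makes it perfect.

perfect fourth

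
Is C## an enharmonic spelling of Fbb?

No

Two spellings are enharmonically equivalent only if they share a pitch class.
Here C## → 2, Fbb → 3; 2 ≠ 3, so they are not.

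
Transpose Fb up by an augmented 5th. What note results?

F up a perfect fifth is C, so the target letter is C.
From Fb, an augmented fifth is 8 semitones up: C.

C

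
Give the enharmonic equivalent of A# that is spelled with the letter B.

A# is pitch class 10. The letter B alone is pitch class 11.
To reach pitch class 10 from B requires an offset of -1 semitone, i.e. flat: Bb.

Bb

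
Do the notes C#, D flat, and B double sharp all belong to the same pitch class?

Yes

C# is pitch class 1; Db is pitch class 1; B## is pitch class 1.
All spellings map to pitch class 1, so they are enharmonically equivalent.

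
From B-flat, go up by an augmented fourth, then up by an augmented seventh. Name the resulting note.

D##

An augmented fourth up from Bb is E (letter E, 6 semitones up).
An augmented seventh up from E is D## (letter D, 12 semitones up).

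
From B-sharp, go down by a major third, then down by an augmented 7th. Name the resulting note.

Ab

A major third down from B# is G# (letter G, 4 semitones down).
An augmented seventh down from G# is Ab (letter A, 12 semitones down).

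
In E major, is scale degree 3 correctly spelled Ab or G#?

Each scale degree takes a distinct letter name. Degree 3 of a scale on E must use the letter G.
G# and Ab are enharmonically the same pitch, but only G# uses the letter G, so it is the correct spelling here.

G#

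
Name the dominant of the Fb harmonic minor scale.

The Fb harmonic minor scale runs Fb Gb Abb Bbb Cb Dbb Eb.
Degree 5 is Cb.

Cb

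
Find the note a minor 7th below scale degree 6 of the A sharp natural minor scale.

G#

Scale degree 6 of A# natural minor is F#.
A minor seventh (10 semitones) below F# lands on the letter G, giving G#.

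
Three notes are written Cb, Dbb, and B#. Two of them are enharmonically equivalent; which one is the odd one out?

Cb

In 12-tone equal temperament, enharmonic equivalents share a pitch class. Cb is pitch class 11; Dbb is pitch class 0; B# is pitch class 0.
Dbb and B# share pitch class 0, while Cb is pitch class 11.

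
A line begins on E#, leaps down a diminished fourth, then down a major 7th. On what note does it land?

C##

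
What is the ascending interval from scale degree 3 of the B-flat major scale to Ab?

Scale degree 3 of Bb major is D.
D up to Ab: letters D→A make it a fifth; 6 semitones makes it diminished.

diminished fifth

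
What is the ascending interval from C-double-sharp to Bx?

major seventh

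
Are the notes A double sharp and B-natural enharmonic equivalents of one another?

Yes

A## = pitch class 11 and B = pitch class 11 — the same pitch class, so they are enharmonic equivalents.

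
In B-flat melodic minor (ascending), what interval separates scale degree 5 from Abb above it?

diminished third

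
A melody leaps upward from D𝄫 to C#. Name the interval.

doubly augmented seventh

The letter names run D→C, a span of 6 letter steps, so the interval is some kind of seventh.
Dbb to C# is 13 semitones. A major seventh is 11, so 13 makes it doubly augmented.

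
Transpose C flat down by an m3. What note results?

A third below C lands on the letter A.
A minor third spans 3 semitones, so Cb moves to pitch class 8. On the letter A that is Ab.

Ab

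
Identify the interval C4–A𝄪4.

doubly augmented sixth

Counting letters C–D–E–F–G–A gives a sixth.
C→A## = 11 semitones, 2 wider than the major sixth (9), so doubly augmented.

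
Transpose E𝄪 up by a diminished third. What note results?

G#

A third above E lands on the letter G.
A diminished third spans 2 semitones, so E## moves to pitch class 8. On the letter G that is G#.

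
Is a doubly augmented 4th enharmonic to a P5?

Yes

A doubly augmented fourth spans 7 semitones; a perfect fifth spans 7.
They are enharmonically equivalent.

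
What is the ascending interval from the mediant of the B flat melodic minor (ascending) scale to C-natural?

major seventh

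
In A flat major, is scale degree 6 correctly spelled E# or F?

Each scale degree takes a distinct letter name. Degree 6 of a scale on A must use the letter F.
F and E# are enharmonically the same pitch, but only F uses the letter F, so it is the correct spelling here.

F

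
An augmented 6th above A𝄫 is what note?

A up a major sixth is F#, so the target letter is F.
From Abb, an augmented sixth is 10 semitones up: F.

F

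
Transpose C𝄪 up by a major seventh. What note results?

B##

C up a major seventh is B, so the target letter is B.
From C##, a major seventh is 11 semitones up: B##.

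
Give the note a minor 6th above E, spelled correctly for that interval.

A sixth above E lands on the letter C.
A minor sixth spans 8 semitones, so E moves to pitch class 0. On the letter C that is C.

C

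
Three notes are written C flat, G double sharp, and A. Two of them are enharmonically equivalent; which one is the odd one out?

In 12-tone equal temperament, enharmonic equivalents share a pitch class. Cb is pitch class 11; G## is pitch class 9; A is pitch class 9.
G## and A share pitch class 9, while Cb is pitch class 11.

Cb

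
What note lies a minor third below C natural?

A

A third below C lands on the letter A.
A minor third spans 3 semitones, so C moves to pitch class 9. On the letter A that is A.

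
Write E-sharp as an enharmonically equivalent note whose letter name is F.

Plain F sits at the same pitch as E#, so on the letter F the same pitch needs a natural: F.

F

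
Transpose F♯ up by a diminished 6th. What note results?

Db

F up a major sixth is D, so the target letter is D.
From F#, a diminished sixth is 7 semitones up: Db.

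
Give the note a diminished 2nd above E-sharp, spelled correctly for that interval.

A second above E lands on the letter F.
A diminished second spans 0 semitones, so E# moves to pitch class 5. On the letter F that is F.

F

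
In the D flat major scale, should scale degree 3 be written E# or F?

Each scale degree takes a distinct letter name. Degree 3 of a scale on D must use the letter F.
F and E# are enharmonically the same pitch, but only F uses the letter F, so it is the correct spelling here.

F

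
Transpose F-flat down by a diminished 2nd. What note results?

A second below F lands on the letter E.
A diminished second spans 0 semitones, so Fb moves to pitch class 4. On the letter E that is E.

E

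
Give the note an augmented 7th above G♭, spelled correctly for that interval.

A seventh above G lands on the letter F.
An augmented seventh spans 12 semitones, so Gb moves to pitch class 6. On the letter F that is F#.

F#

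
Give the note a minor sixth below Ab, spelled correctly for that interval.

C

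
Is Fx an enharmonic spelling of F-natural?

F## is pitch class 7; F is pitch class 5.
The pitch classes differ (7 vs. 5), so they are not enharmonic equivalents.

No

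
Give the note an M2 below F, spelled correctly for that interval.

Eb

F down a major second is Eb, so the target letter is E.
From F, a major second is 2 semitones down: Eb.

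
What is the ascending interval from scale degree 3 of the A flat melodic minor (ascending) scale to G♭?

Scale degree 3 of Ab melodic minor (ascending) is Cb.
Cb up to Gb: letters C→G make it a fifth; 7 semitones makes it perfect.

perfect fifth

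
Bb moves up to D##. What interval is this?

Counting letters B–C–D gives a third.
Bb→D## = 6 semitones, 2 wider than the major third (4), so doubly augmented.

doubly augmented third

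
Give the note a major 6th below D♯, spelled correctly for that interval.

F#

A sixth below D lands on the letter F.
A major sixth spans 9 semitones, so D# moves to pitch class 6. On the letter F that is F#.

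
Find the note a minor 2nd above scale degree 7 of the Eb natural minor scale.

Scale degree 7 of Eb natural minor is Db.
A minor second (1 semitone) above Db lands on the letter E, giving Ebb.

Ebb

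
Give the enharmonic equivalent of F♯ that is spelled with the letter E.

E##

Plain E sits 2 semitones below F#, so on the letter E the same pitch needs a double sharp: E##.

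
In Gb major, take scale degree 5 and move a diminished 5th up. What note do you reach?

Abb

Scale degree 5 of Gb major is Db.
A diminished fifth (6 semitones) above Db lands on the letter A, giving Abb.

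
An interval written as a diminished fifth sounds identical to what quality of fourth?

augmented

A diminished fifth spans 6 semitones.
A fourth spanning 6 semitones is augmented (the perfect fourth is 5).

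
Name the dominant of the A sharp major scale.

E#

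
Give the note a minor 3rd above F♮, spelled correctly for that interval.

A third above F lands on the letter A.
A minor third spans 3 semitones, so F moves to pitch class 8. On the letter A that is Ab.

Ab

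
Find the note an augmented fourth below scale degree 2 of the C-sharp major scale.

A

Scale degree 2 of C# major is D#.
An augmented fourth (6 semitones) below D# lands on the letter A, giving A.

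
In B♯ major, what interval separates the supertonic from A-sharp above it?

minor sixth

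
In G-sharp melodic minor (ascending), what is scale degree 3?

B

Degree 3 takes the letter 2 steps above G, which is B.
In melodic minor (ascending), degree 3 sits 3 semitones above the tonic. G# + 3 semitones is pitch class 11, spelled on B as B.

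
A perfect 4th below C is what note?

G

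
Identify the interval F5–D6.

The letter names run F→D, a span of 5 letter steps, so the interval is some kind of sixth.
F to D is 9 semitones. A major sixth is 9, so 9 makes it major.

major sixth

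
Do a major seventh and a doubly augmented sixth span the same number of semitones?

Yes

A major seventh spans 11 semitones; a doubly augmented sixth spans 11.
They are enharmonically equivalent.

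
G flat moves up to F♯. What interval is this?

augmented seventh

The letter names run G→F, a span of 6 letter steps, so the interval is some kind of seventh.
Gb to F# is 12 semitones. A major seventh is 11, so 12 makes it augmented.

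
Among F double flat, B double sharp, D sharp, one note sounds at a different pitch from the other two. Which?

In 12-tone equal temperament, enharmonic equivalents share a pitch class. Fbb is pitch class 3; B## is pitch class 1; D# is pitch class 3.
Fbb and D# share pitch class 3, while B## is pitch class 1.

B##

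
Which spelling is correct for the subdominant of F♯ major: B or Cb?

B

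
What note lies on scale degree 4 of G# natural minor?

Degree 4 takes the letter 3 steps above G, which is C.
In natural minor, degree 4 sits 5 semitones above the tonic. G# + 5 semitones is pitch class 1, spelled on C as C#.

C#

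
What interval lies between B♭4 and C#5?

augmented second

The letter names run B→C, a span of 1 letter step, so the interval is some kind of second.
Bb to C# is 3 semitones. A major second is 2, so 3 makes it augmented.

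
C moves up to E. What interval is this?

major third

Counting letters C–D–E gives a third.
C→E = 4 semitones, exactly the major third.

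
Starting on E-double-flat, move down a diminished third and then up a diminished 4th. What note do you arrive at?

A diminished third down from Ebb is C (letter C, 2 semitones down).
A diminished fourth up from C is Fb (letter F, 4 semitones up).

Fb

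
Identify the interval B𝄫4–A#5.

doubly augmented seventh

Counting letters B–C–D–E–F–G–A gives a seventh.
Bbb→A# = 13 semitones, 2 wider than the major seventh (11), so doubly augmented.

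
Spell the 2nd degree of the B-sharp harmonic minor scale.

Degree 2 takes the letter 1 step above B, which is C.
In harmonic minor, degree 2 sits 2 semitones above the tonic. B# + 2 semitones is pitch class 2, spelled on C as C##.

C##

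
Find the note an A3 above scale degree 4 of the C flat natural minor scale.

Scale degree 4 of Cb natural minor is Fb.
An augmented third (5 semitones) above Fb lands on the letter A, giving A.

A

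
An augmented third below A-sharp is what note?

F

A down a major third is F, so the target letter is F.
From A#, an augmented third is 5 semitones down: F.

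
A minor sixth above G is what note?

Eb

G up a major sixth is E, so the target letter is E.
From G, a minor sixth is 8 semitones up: Eb.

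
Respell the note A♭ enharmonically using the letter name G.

Ab is pitch class 8. The letter G alone is pitch class 7.
To reach pitch class 8 from G requires an offset of +1 semitone, i.e. sharp: G#.

G#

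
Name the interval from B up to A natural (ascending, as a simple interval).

minor seventh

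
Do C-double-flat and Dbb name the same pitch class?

No

Two spellings are enharmonically equivalent only if they share a pitch class.
Here Cbb → 10, Dbb → 0; 0 ≠ 10, so they are not.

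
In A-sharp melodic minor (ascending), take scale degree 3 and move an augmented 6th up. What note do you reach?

Scale degree 3 of A# melodic minor (ascending) is C#.
An augmented sixth (10 semitones) above C# lands on the letter A, giving A##.

A##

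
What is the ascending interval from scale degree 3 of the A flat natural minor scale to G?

augmented fifth

Scale degree 3 of Ab natural minor is Cb.
Cb up to G: letters C→G make it a fifth; 8 semitones makes it augmented.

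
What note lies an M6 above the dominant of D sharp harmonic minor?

F##

The dominant of D# harmonic minor is A#.
A major sixth (9 semitones) above A# lands on the letter F, giving F##.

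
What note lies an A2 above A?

A second above A lands on the letter B.
An augmented second spans 3 semitones, so A moves to pitch class 0. On the letter B that is B#.

B#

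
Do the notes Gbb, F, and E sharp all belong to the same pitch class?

Yes

Gbb = pitch class 5 and F = pitch class 5 and E# = pitch class 5 — the same pitch class, so they are enharmonic equivalents.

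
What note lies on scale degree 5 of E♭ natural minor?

Bb

Degree 5 takes the letter 4 steps above E, which is B.
In natural minor, degree 5 sits 7 semitones above the tonic. Eb + 7 semitones is pitch class 10, spelled on B as Bb.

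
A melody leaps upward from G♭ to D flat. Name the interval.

The letter names run G→D, a span of 4 letter steps, so the interval is some kind of fifth.
Gb to Db is 7 semitones. A perfect fifth is 7, so 7 makes it perfect.

perfect fifth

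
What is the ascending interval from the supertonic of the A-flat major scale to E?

The supertonic of Ab major is Bb.
Bb up to E: letters B→E make it a fourth; 6 semitones makes it augmented.

augmented fourth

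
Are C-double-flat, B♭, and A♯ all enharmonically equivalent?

Yes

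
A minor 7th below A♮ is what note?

B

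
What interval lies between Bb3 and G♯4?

augmented sixth

The letter names run B→G, a span of 5 letter steps, so the interval is some kind of sixth.
Bb to G# is 10 semitones. A major sixth is 9, so 10 makes it augmented.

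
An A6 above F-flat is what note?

F up a major sixth is D, so the target letter is D.
From Fb, an augmented sixth is 10 semitones up: D.

D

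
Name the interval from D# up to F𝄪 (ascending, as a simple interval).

The letter names run D→F, a span of 2 letter steps, so the interval is some kind of third.
D# to F## is 4 semitones. A major third is 4, so 4 makes it major.

major third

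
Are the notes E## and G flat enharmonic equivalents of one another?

E## is pitch class 6; Gb is pitch class 6.
All spellings map to pitch class 6, so they are enharmonically equivalent.

Yes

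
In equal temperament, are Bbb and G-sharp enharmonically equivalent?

No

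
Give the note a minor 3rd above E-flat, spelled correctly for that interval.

E up a major third is G#, so the target letter is G.
From Eb, a minor third is 3 semitones up: Gb.

Gb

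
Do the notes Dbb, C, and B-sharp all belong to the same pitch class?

Yes

Dbb is pitch class 0; C is pitch class 0; B# is pitch class 0.
All spellings map to pitch class 0, so they are enharmonically equivalent.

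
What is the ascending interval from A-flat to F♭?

Counting letters A–B–C–D–E–F gives a sixth.
Ab→Fb = 8 semitones, 1 narrower than the major sixth (9), so minor.

minor sixth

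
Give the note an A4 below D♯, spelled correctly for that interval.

A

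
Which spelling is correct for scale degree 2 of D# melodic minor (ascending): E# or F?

E#

Each scale degree takes a distinct letter name. Degree 2 of a scale on D must use the letter E.
E# and F are enharmonically the same pitch, but only E# uses the letter E, so it is the correct spelling here.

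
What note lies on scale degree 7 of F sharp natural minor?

E

The F# natural minor scale runs F# G# A B C# D E.
Degree 7 is E.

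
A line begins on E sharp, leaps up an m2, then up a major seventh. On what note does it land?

A minor second up from E# is F# (letter F, 1 semitone up).
A major seventh up from F# is E# (letter E, 11 semitones up).

E#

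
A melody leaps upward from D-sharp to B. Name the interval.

minor sixth

Counting letters D–E–F–G–A–B gives a sixth.
D#→B = 8 semitones, 1 narrower than the major sixth (9), so minor.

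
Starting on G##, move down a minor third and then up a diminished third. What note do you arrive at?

A minor third down from G## is E## (letter E, 3 semitones down).
A diminished third up from E## is G# (letter G, 2 semitones up).

G#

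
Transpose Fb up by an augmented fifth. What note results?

A fifth above F lands on the letter C.
An augmented fifth spans 8 semitones, so Fb moves to pitch class 0. On the letter C that is C.

C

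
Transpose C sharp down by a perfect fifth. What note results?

A fifth below C lands on the letter F.
A perfect fifth spans 7 semitones, so C# moves to pitch class 6. On the letter F that is F#.

F#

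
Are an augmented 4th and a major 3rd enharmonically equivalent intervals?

No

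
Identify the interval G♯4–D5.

diminished fifth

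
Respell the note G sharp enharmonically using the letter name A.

Ab

G# is pitch class 8. The letter A alone is pitch class 9.
To reach pitch class 8 from A requires an offset of -1 semitone, i.e. flat: Ab.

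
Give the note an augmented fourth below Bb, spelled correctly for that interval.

Fb

A fourth below B lands on the letter F.
An augmented fourth spans 6 semitones, so Bb moves to pitch class 4. On the letter F that is Fb.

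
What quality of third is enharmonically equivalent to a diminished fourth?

A diminished fourth spans 4 semitones.
A third spanning 4 semitones is major (the major third is 4).

major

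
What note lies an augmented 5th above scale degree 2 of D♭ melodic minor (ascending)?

Scale degree 2 of Db melodic minor (ascending) is Eb.
An augmented fifth (8 semitones) above Eb lands on the letter B, giving B.

B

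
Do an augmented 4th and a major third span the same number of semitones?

An augmented fourth spans 6 semitones; a major third spans 4.
The spans differ, so they are not enharmonic equivalents.

No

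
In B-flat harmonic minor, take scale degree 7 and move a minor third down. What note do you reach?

F#

Scale degree 7 of Bb harmonic minor is A.
A minor third (3 semitones) below A lands on the letter F, giving F#.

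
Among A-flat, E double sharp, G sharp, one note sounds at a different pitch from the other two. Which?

In 12-tone equal temperament, enharmonic equivalents share a pitch class. Ab is pitch class 8; E## is pitch class 6; G# is pitch class 8.
Ab and G# share pitch class 8, while E## is pitch class 6.

E##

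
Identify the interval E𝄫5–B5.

The letter names run E→B, a span of 4 letter steps, so the interval is some kind of fifth.
Ebb to B is 9 semitones. A perfect fifth is 7, so 9 makes it doubly augmented.

doubly augmented fifth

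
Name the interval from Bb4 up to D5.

major third

Counting letters B–C–D gives a third.
Bb→D = 4 semitones, exactly the major third.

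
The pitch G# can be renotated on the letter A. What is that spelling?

G# is pitch class 8. The letter A alone is pitch class 9.
To reach pitch class 8 from A requires an offset of -1 semitone, i.e. flat: Ab.

Ab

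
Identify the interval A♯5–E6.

diminished fifth

Counting letters A–B–C–D–E gives a fifth.
A#→E = 6 semitones, 1 narrower than the perfect fifth (7), so diminished.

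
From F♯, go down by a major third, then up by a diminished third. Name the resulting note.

Fb

A major third down from F# is D (letter D, 4 semitones down).
A diminished third up from D is Fb (letter F, 2 semitones up).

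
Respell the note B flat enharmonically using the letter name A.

A#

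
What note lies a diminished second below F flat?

A second below F lands on the letter E.
A diminished second spans 0 semitones, so Fb moves to pitch class 4. On the letter E that is E.

E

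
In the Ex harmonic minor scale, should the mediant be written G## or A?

G##

Each scale degree takes a distinct letter name. Degree 3 of a scale on E must use the letter G.
G## and A are enharmonically the same pitch, but only G## uses the letter G, so it is the correct spelling here.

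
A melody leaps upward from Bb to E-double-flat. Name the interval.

diminished fourth

Counting letters B–C–D–E gives a fourth.
Bb→Ebb = 4 semitones, 1 narrower than the perfect fourth (5), so diminished.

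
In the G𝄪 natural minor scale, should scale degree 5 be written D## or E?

Each scale degree takes a distinct letter name. Degree 5 of a scale on G must use the letter D.
D## and E are enharmonically the same pitch, but only D## uses the letter D, so it is the correct spelling here.

D##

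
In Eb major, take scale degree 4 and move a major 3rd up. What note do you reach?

Scale degree 4 of Eb major is Ab.
A major third (4 semitones) above Ab lands on the letter C, giving C.

C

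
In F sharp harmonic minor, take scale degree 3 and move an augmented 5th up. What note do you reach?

Scale degree 3 of F# harmonic minor is A.
An augmented fifth (8 semitones) above A lands on the letter E, giving E#.

E#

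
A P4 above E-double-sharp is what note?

A fourth above E lands on the letter A.
A perfect fourth spans 5 semitones, so E## moves to pitch class 11. On the letter A that is A##.

A##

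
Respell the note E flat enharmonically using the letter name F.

Fbb

Plain F sits 2 semitones above Eb, so on the letter F the same pitch needs a double flat: Fbb.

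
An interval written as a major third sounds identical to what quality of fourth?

A major third spans 4 semitones.
A fourth spanning 4 semitones is diminished (the perfect fourth is 5).

diminished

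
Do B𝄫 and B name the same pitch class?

No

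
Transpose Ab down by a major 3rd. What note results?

A third below A lands on the letter F.
A major third spans 4 semitones, so Ab moves to pitch class 4. On the letter F that is Fb.

Fb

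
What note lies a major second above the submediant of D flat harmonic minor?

The submediant of Db harmonic minor is Bbb.
A major second (2 semitones) above Bbb lands on the letter C, giving Cb.

Cb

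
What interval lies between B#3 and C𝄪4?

Counting letters B–C gives a second.
B#→C## = 2 semitones, exactly the major second.

major second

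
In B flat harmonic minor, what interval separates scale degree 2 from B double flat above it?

Scale degree 2 of Bb harmonic minor is C.
C up to Bbb: letters C→B make it a seventh; 9 semitones makes it diminished.

diminished seventh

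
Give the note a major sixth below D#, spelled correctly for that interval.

F#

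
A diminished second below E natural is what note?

D##

A second below E lands on the letter D.
A diminished second spans 0 semitones, so E moves to pitch class 4. On the letter D that is D##.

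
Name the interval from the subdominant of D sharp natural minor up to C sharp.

perfect fourth

The subdominant of D# natural minor is G#.
G# up to C#: letters G→C make it a fourth; 5 semitones makes it perfect.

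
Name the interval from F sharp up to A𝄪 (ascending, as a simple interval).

augmented third

The letter names run F→A, a span of 2 letter steps, so the interval is some kind of third.
F# to A## is 5 semitones. A major third is 4, so 5 makes it augmented.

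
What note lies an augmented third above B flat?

B up a major third is D#, so the target letter is D.
From Bb, an augmented third is 5 semitones up: D#.

D#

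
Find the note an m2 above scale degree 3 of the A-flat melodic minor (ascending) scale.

Dbb

Scale degree 3 of Ab melodic minor (ascending) is Cb.
A minor second (1 semitone) above Cb lands on the letter D, giving Dbb.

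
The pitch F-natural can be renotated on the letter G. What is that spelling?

Gbb

F is pitch class 5. The letter G alone is pitch class 7.
To reach pitch class 5 from G requires an offset of -2 semitones, i.e. double flat: Gbb.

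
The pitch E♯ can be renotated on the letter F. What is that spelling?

Plain F sits at the same pitch as E#, so on the letter F the same pitch needs a natural: F.

F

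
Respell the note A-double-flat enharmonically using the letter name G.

G

Plain G sits at the same pitch as Abb, so on the letter G the same pitch needs a natural: G.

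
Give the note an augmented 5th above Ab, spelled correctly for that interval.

A fifth above A lands on the letter E.
An augmented fifth spans 8 semitones, so Ab moves to pitch class 4. On the letter E that is E.

E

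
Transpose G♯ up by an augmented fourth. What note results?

C##

G up a perfect fourth is C, so the target letter is C.
From G#, an augmented fourth is 6 semitones up: C##.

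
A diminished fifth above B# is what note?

F#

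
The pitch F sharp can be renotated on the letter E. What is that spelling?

E##

F# is pitch class 6. The letter E alone is pitch class 4.
To reach pitch class 6 from E requires an offset of +2 semitones, i.e. double sharp: E##.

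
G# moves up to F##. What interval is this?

The letter names run G→F, a span of 6 letter steps, so the interval is some kind of seventh.
G# to F## is 11 semitones. A major seventh is 11, so 11 makes it major.

major seventh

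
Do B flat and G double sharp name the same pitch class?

No

Bb is pitch class 10; G## is pitch class 9.
The pitch classes differ (10 vs. 9), so they are not enharmonic equivalents.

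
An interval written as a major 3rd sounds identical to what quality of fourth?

diminished

A major third spans 4 semitones.
A fourth spanning 4 semitones is diminished (the perfect fourth is 5).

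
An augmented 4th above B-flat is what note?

A fourth above B lands on the letter E.
An augmented fourth spans 6 semitones, so Bb moves to pitch class 4. On the letter E that is E.

E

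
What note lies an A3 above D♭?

F#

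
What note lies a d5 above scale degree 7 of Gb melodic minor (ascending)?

Cb

Scale degree 7 of Gb melodic minor (ascending) is F.
A diminished fifth (6 semitones) above F lands on the letter C, giving Cb.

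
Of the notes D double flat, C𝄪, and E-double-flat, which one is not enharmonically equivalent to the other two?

In 12-tone equal temperament, enharmonic equivalents share a pitch class. Dbb is pitch class 0; C## is pitch class 2; Ebb is pitch class 2.
C## and Ebb share pitch class 2, while Dbb is pitch class 0.

Dbb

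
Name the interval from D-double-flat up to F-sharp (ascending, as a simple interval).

The letter names run D→F, a span of 2 letter steps, so the interval is some kind of third.
Dbb to F# is 6 semitones. A major third is 4, so 6 makes it doubly augmented.

doubly augmented third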